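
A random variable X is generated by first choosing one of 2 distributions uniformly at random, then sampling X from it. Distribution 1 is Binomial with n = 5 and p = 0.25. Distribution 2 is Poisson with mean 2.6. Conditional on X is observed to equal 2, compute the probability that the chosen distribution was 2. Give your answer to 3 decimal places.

0.488

Likelihoods P(X=2 | ·): 1: 0.263672; 2: 0.251045.
Posterior ∝ prior × likelihood. Numerator for 2: 0.5·0.251045 = 0.125522.
Normalizing constant: 0.5·0.263672 + 0.5·0.251045 = 0.257358.
P(2 | observation) = 0.125522 / 0.257358 = 0.487734.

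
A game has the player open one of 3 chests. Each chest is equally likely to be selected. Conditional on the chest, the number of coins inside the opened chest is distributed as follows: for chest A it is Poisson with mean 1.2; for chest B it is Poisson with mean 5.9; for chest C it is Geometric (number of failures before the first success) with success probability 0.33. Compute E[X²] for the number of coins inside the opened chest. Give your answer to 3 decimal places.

17.875

For each component E[X²] = Var + (mean)², giving A: 2.64; B: 40.71; C: 10.2746.
Overall E[X²] = 0.333333·2.64 + 0.333333·40.71 + 0.333333·10.2746 = 17.8749.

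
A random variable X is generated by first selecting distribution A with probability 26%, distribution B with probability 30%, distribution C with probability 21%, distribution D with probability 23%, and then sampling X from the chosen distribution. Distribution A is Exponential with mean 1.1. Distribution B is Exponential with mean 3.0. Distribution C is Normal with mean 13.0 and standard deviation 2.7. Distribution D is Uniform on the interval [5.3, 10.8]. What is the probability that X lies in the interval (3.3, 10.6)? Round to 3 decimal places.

Conditional on each component, P(3.3 < X < 10.6): A: 0.0497218; B: 0.303664; C: 0.186868; D: 0.963636.
By total probability, P(3.3 < X < 10.6) = 0.26·0.0497218 + 0.3·0.303664 + 0.21·0.186868 + 0.23·0.963636 = 0.364905.

0.365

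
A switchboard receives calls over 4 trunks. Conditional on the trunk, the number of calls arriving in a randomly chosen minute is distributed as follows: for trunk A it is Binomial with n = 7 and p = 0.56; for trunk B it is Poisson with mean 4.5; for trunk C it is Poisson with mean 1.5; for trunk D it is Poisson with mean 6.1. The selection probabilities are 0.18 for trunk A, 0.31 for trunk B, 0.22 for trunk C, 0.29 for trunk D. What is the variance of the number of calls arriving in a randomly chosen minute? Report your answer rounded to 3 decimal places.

Per component, A: μ=3.92, E[X²]=17.0912; B: μ=4.5, E[X²]=24.75; C: μ=1.5, E[X²]=3.75; D: μ=6.1, E[X²]=43.31.
E[X] = 0.18·3.92 + 0.31·4.5 + 0.22·1.5 + 0.29·6.1 = 4.1996.
E[X²] = 0.18·17.0912 + 0.31·24.75 + 0.22·3.75 + 0.29·43.31 = 24.1338.
Var(X) = E[X²] − (E[X])² = 24.1338 − 17.6366 = 6.49718.

6.497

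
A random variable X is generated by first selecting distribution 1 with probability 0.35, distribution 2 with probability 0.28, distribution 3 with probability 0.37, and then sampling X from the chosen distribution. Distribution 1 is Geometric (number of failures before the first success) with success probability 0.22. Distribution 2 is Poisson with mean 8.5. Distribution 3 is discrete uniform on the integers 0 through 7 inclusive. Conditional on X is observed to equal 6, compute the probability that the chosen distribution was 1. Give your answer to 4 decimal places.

0.1856

Likelihoods P(X=6 | ·): 1: 0.0495439; 2: 0.106581; 3: 0.125.
Posterior ∝ prior × likelihood. Numerator for 1: 0.35·0.0495439 = 0.0173404.
Normalizing constant: 0.35·0.0495439 + 0.28·0.106581 + 0.37·0.125 = 0.0934329.
P(1 | observation) = 0.0173404 / 0.0934329 = 0.185592.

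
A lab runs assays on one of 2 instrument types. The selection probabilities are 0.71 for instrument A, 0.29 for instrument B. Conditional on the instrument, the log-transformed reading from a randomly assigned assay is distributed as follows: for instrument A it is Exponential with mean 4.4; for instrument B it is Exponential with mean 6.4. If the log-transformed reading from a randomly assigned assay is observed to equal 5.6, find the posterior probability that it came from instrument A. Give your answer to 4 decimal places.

0.7052

Likelihoods f(5.6 | ·): A: 0.0636515; B: 0.0651347.
Posterior ∝ prior × likelihood. Numerator for A: 0.71·0.0636515 = 0.0451926.
Normalizing constant: 0.71·0.0636515 + 0.29·0.0651347 = 0.0640817.
P(A | observation) = 0.0451926 / 0.0640817 = 0.705234.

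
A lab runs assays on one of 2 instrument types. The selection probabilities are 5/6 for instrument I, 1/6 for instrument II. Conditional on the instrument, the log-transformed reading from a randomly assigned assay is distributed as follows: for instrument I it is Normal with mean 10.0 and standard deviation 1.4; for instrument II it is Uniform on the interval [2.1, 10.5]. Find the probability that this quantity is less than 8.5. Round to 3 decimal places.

Conditional on each instrument, P(X < 8.5): I: 0.141988; II: 0.761905.
By total probability, P(X < 8.5) = 0.833333·0.141988 + 0.166667·0.761905 = 0.245308.

0.245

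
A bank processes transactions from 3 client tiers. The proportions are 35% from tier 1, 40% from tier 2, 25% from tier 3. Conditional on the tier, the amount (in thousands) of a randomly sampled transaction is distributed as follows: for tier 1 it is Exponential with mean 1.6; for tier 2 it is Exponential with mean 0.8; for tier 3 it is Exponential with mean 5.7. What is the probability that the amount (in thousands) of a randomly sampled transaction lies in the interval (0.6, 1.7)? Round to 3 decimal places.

Conditional on each tier, P(0.6 < X < 1.7): 1: 0.341699; 2: 0.352934; 3: 0.157969.
By total probability, P(0.6 < X < 1.7) = 0.35·0.341699 + 0.4·0.352934 + 0.25·0.157969 = 0.30026.

0.300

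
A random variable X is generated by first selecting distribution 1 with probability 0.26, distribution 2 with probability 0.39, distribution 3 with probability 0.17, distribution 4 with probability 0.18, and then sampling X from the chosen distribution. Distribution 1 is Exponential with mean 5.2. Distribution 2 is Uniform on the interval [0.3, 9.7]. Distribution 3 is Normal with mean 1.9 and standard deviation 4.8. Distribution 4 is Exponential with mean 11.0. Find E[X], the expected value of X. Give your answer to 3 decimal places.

Component means — 1: 5.2; 2: 5; 3: 1.9; 4: 11.
E[X] = 0.26·5.2 + 0.39·5 + 0.17·1.9 + 0.18·11 = 5.605.

5.605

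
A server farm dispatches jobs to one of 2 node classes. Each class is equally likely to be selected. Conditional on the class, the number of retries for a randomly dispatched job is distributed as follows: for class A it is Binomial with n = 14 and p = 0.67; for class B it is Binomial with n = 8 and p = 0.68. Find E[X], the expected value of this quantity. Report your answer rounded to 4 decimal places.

Component means — A: 9.38; B: 5.44.
E[X] = 0.5·9.38 + 0.5·5.44 = 7.41.

7.4100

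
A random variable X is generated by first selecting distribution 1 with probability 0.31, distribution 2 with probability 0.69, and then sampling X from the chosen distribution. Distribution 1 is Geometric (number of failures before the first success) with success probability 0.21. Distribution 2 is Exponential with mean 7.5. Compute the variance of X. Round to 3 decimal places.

Per component, 1: μ=3.7619, E[X²]=32.0658; 2: μ=7.5, E[X²]=112.5.
E[X] = 0.31·3.7619 + 0.69·7.5 = 6.34119.
E[X²] = 0.31·32.0658 + 0.69·112.5 = 87.5654.
Var(X) = E[X²] − (E[X])² = 87.5654 − 40.2107 = 47.3547.

47.355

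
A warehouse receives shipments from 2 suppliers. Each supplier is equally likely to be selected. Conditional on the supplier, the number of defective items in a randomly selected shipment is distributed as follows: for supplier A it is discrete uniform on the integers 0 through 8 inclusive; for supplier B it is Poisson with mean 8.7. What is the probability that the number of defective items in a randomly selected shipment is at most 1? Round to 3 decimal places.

0.112

Conditional on each supplier, P(X ≤ 1): A: 0.222222; B: 0.00161588.
By total probability, P(X ≤ 1) = 0.5·0.222222 + 0.5·0.00161588 = 0.111919.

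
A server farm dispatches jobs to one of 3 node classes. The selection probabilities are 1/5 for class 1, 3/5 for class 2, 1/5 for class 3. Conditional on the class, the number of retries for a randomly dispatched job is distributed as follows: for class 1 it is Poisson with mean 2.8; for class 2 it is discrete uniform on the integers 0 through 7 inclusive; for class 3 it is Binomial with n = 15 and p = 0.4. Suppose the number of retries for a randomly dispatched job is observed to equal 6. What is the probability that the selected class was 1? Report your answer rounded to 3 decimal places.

0.065

Likelihoods P(X=6 | ·): 1: 0.0406997; 2: 0.125; 3: 0.206598.
Posterior ∝ prior × likelihood. Numerator for 1: 0.2·0.0406997 = 0.00813994.
Normalizing constant: 0.2·0.0406997 + 0.6·0.125 + 0.2·0.206598 = 0.124459.
P(1 | observation) = 0.00813994 / 0.124459 = 0.0654023.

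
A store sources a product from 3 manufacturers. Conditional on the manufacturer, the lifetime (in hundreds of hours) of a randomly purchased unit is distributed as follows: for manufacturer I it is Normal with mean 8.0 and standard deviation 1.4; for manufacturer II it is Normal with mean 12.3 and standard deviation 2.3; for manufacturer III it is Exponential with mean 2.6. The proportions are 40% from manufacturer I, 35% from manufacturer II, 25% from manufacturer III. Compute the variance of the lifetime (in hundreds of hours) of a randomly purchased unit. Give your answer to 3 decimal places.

Per component, I: μ=8, E[X²]=65.96; II: μ=12.3, E[X²]=156.58; III: μ=2.6, E[X²]=13.52.
E[X] = 0.4·8 + 0.35·12.3 + 0.25·2.6 = 8.155.
E[X²] = 0.4·65.96 + 0.35·156.58 + 0.25·13.52 = 84.567.
Var(X) = E[X²] − (E[X])² = 84.567 − 66.504 = 18.063.

18.063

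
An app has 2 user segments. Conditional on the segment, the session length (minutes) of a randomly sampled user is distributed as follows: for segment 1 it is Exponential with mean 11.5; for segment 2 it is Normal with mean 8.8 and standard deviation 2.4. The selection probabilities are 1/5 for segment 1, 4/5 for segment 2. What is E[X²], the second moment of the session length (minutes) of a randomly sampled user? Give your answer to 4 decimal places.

For each component E[X²] = Var + (mean)², giving 1: 264.5; 2: 83.2.
Overall E[X²] = 0.2·264.5 + 0.8·83.2 = 119.46.

119.4600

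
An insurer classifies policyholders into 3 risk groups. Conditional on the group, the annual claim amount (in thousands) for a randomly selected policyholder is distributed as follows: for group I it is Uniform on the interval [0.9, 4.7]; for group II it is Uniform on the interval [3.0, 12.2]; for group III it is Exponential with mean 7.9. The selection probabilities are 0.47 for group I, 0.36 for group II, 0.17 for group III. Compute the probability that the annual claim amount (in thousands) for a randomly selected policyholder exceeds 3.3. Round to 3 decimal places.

0.633

Conditional on each group, P(X > 3.3): I: 0.368421; II: 0.967391; III: 0.658546.
By total probability, P(X > 3.3) = 0.47·0.368421 + 0.36·0.967391 + 0.17·0.658546 = 0.633372.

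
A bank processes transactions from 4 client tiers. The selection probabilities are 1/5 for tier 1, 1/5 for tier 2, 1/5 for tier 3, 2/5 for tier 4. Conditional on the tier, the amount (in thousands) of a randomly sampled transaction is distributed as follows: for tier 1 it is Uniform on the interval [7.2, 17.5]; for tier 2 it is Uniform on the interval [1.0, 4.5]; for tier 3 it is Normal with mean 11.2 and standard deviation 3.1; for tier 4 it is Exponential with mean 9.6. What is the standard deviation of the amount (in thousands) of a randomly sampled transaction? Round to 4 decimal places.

Per component, 1: μ=12.35, E[X²]=161.363; 2: μ=2.75, E[X²]=8.58333; 3: μ=11.2, E[X²]=135.05; 4: μ=9.6, E[X²]=184.32.
E[X] = 0.2·12.35 + 0.2·2.75 + 0.2·11.2 + 0.4·9.6 = 9.1.
E[X²] = 0.2·161.363 + 0.2·8.58333 + 0.2·135.05 + 0.4·184.32 = 134.727.
Var(X) = E[X²] − (E[X])² = 134.727 − 82.81 = 51.9173.
SD(X) = √51.9173 = 7.20537.

7.2054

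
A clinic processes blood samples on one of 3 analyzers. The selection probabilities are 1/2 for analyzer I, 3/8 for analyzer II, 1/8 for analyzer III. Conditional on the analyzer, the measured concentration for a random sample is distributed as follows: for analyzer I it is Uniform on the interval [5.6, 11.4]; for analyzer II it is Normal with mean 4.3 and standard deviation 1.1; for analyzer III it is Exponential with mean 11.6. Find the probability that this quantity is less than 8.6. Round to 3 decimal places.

Conditional on each analyzer, P(X < 8.6): I: 0.517241; II: 0.999954; III: 0.523544.
By total probability, P(X < 8.6) = 0.5·0.517241 + 0.375·0.999954 + 0.125·0.523544 = 0.699046.

0.699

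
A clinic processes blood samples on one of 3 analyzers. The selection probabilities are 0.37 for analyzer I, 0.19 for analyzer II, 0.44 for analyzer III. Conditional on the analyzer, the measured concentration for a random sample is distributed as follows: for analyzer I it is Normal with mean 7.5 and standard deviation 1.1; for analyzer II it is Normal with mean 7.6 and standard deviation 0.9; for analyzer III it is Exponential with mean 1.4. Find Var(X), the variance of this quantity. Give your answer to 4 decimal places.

Per component, I: μ=7.5, E[X²]=57.46; II: μ=7.6, E[X²]=58.57; III: μ=1.4, E[X²]=3.92.
E[X] = 0.37·7.5 + 0.19·7.6 + 0.44·1.4 = 4.835.
E[X²] = 0.37·57.46 + 0.19·58.57 + 0.44·3.92 = 34.1133.
Var(X) = E[X²] − (E[X])² = 34.1133 − 23.3772 = 10.7361.

10.7361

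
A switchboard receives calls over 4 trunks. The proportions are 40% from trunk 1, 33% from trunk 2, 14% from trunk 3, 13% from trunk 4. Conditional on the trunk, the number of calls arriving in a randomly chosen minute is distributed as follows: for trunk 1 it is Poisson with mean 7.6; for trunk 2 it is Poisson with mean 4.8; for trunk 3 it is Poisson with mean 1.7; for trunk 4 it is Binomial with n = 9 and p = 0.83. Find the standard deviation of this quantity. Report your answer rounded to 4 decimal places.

Per component, 1: μ=7.6, E[X²]=65.36; 2: μ=4.8, E[X²]=27.84; 3: μ=1.7, E[X²]=4.59; 4: μ=7.47, E[X²]=57.0708.
E[X] = 0.4·7.6 + 0.33·4.8 + 0.14·1.7 + 0.13·7.47 = 5.8331.
E[X²] = 0.4·65.36 + 0.33·27.84 + 0.14·4.59 + 0.13·57.0708 = 43.393.
Var(X) = E[X²] − (E[X])² = 43.393 − 34.0251 = 9.36795.
SD(X) = √9.36795 = 3.06071.

3.0607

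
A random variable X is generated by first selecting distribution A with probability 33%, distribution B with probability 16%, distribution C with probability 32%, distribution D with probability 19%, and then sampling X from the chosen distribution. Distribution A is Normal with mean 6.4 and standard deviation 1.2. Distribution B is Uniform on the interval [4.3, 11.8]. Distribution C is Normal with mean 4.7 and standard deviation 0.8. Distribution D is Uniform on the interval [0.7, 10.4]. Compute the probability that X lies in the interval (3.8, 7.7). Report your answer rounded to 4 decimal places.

Conditional on each component, P(3.8 < X < 7.7): A: 0.84554; B: 0.453333; C: 0.869617; D: 0.402062.
By total probability, P(3.8 < X < 7.7) = 0.33·0.84554 + 0.16·0.453333 + 0.32·0.869617 + 0.19·0.402062 = 0.706231.

0.7062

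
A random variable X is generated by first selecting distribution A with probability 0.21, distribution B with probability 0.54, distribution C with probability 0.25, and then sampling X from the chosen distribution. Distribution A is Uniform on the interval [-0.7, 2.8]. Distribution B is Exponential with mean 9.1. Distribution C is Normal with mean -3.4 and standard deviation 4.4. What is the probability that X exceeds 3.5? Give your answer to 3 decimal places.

Conditional on each component, P(X > 3.5): A: 0; B: 0.680712; C: 0.0584194.
By total probability, P(X > 3.5) = 0.21·0 + 0.54·0.680712 + 0.25·0.0584194 = 0.38219.

0.382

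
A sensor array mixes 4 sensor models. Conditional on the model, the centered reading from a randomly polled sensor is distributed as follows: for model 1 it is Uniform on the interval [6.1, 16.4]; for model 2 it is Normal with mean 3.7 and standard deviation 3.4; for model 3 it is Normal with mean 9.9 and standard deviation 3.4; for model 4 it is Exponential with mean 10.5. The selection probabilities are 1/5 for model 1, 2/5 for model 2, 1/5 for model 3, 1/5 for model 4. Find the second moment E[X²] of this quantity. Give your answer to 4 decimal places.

103.1947

For each component E[X²] = Var + (mean)², giving 1: 135.403; 2: 25.25; 3: 109.57; 4: 220.5.
Overall E[X²] = 0.2·135.403 + 0.4·25.25 + 0.2·109.57 + 0.2·220.5 = 103.195.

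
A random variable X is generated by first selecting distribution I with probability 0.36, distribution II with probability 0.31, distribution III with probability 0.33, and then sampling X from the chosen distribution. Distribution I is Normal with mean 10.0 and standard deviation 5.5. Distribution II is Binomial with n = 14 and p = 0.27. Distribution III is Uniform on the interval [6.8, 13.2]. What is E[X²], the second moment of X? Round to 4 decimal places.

86.3012

For each component E[X²] = Var + (mean)², giving I: 130.25; II: 17.0478; III: 103.413.
Overall E[X²] = 0.36·130.25 + 0.31·17.0478 + 0.33·103.413 = 86.3012.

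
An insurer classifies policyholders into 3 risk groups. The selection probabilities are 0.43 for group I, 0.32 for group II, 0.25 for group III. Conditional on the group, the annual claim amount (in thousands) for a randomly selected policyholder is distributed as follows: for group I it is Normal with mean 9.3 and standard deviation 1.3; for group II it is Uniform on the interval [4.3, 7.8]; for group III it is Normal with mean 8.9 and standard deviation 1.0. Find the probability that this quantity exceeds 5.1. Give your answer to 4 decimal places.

Conditional on each group, P(X > 5.1): I: 0.999383; II: 0.771429; III: 0.999928.
By total probability, P(X > 5.1) = 0.43·0.999383 + 0.32·0.771429 + 0.25·0.999928 = 0.926574.

0.9266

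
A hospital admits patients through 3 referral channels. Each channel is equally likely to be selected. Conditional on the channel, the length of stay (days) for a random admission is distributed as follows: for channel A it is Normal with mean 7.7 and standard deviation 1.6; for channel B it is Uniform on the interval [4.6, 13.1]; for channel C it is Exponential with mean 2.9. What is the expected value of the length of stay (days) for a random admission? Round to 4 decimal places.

6.4833

Component means — A: 7.7; B: 8.85; C: 2.9.
E[X] = 0.333333·7.7 + 0.333333·8.85 + 0.333333·2.9 = 6.48333.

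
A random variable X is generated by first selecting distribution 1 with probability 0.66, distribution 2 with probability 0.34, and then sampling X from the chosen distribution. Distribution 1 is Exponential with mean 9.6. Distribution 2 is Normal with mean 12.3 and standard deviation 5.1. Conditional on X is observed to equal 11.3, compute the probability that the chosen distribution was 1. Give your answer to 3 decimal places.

Likelihoods f(11.3 | ·): 1: 0.0321017; 2: 0.0767346.
Posterior ∝ prior × likelihood. Numerator for 1: 0.66·0.0321017 = 0.0211871.
Normalizing constant: 0.66·0.0321017 + 0.34·0.0767346 = 0.0472769.
P(1 | observation) = 0.0211871 / 0.0472769 = 0.44815.

0.448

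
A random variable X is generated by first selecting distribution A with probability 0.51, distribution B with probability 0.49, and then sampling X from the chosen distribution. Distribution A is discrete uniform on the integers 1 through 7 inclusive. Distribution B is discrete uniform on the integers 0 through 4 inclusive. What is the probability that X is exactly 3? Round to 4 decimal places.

Conditional on each component, P(X = 3): A: 0.142857; B: 0.2.
By total probability, P(X = 3) = 0.51·0.142857 + 0.49·0.2 = 0.170857.

0.1709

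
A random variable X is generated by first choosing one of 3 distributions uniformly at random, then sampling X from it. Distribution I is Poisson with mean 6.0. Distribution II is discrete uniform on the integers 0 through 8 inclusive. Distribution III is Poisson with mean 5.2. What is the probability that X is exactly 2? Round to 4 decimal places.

Conditional on each component, P(X = 2): I: 0.0446175; II: 0.111111; III: 0.074584.
By total probability, P(X = 2) = 0.333333·0.0446175 + 0.333333·0.111111 + 0.333333·0.074584 = 0.0767709.

0.0768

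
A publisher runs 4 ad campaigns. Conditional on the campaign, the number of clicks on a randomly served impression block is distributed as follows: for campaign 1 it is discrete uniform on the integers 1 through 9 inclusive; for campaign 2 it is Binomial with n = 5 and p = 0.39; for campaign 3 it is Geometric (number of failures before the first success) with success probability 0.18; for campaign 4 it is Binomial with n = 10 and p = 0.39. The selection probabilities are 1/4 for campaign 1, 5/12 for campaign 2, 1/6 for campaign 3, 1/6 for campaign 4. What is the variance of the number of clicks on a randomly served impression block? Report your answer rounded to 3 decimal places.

8.552

Per component, 1: μ=5, E[X²]=31.6667; 2: μ=1.95, E[X²]=4.992; 3: μ=4.55556, E[X²]=46.0617; 4: μ=3.9, E[X²]=17.589.
E[X] = 0.25·5 + 0.416667·1.95 + 0.166667·4.55556 + 0.166667·3.9 = 3.47176.
E[X²] = 0.25·31.6667 + 0.416667·4.992 + 0.166667·46.0617 + 0.166667·17.589 = 20.6051.
Var(X) = E[X²] − (E[X])² = 20.6051 − 12.0531 = 8.55201.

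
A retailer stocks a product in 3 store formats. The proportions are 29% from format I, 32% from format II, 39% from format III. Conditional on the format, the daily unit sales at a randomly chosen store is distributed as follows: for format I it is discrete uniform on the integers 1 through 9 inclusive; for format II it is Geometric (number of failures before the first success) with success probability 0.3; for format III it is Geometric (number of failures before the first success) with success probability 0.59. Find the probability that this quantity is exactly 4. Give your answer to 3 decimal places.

Conditional on each format, P(X = 4): I: 0.111111; II: 0.07203; III: 0.016672.
By total probability, P(X = 4) = 0.29·0.111111 + 0.32·0.07203 + 0.39·0.016672 = 0.0617739.

0.062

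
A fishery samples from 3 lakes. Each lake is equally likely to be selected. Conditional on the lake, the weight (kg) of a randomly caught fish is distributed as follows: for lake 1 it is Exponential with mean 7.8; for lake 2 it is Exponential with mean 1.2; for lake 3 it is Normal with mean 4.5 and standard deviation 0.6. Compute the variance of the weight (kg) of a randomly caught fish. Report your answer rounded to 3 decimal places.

Per component, 1: μ=7.8, E[X²]=121.68; 2: μ=1.2, E[X²]=2.88; 3: μ=4.5, E[X²]=20.61.
E[X] = 0.333333·7.8 + 0.333333·1.2 + 0.333333·4.5 = 4.5.
E[X²] = 0.333333·121.68 + 0.333333·2.88 + 0.333333·20.61 = 48.39.
Var(X) = E[X²] − (E[X])² = 48.39 − 20.25 = 28.14.

28.140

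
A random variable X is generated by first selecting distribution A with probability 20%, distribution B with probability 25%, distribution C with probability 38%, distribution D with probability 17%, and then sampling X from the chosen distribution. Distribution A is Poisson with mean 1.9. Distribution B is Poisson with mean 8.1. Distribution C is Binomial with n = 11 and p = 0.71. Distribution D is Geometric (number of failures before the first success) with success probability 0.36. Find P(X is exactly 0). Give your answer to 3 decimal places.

Conditional on each component, P(X = 0): A: 0.149569; B: 0.000303539; C: 1.22005e-06; D: 0.36.
By total probability, P(X = 0) = 0.2·0.149569 + 0.25·0.000303539 + 0.38·1.22005e-06 + 0.17·0.36 = 0.0911901.

0.091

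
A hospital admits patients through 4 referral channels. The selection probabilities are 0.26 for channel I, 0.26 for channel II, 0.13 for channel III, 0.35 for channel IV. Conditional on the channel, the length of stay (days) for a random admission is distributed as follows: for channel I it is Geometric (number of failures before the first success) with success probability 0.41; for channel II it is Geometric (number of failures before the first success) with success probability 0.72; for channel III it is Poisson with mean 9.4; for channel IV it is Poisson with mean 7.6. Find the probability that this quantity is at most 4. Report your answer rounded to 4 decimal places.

0.5503

Conditional on each channel, P(X ≤ 4): I: 0.928508; II: 0.998279; III: 0.0428778; IV: 0.124939.
By total probability, P(X ≤ 4) = 0.26·0.928508 + 0.26·0.998279 + 0.13·0.0428778 + 0.35·0.124939 = 0.550267.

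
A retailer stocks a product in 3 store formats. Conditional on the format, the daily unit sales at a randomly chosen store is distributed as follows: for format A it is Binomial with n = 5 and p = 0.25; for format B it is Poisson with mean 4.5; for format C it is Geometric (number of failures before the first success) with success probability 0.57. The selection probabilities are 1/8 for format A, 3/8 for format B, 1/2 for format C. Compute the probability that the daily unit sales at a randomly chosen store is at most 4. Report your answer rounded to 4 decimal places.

Conditional on each format, P(X ≤ 4): A: 0.999023; B: 0.532104; C: 0.985299.
By total probability, P(X ≤ 4) = 0.125·0.999023 + 0.375·0.532104 + 0.5·0.985299 = 0.817066.

0.8171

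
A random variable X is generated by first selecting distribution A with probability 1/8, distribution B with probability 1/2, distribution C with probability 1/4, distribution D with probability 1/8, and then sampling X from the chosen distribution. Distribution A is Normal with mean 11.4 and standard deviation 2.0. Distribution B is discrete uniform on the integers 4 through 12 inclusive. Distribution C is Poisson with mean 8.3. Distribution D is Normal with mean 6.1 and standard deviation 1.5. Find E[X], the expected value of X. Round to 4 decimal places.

Component means — A: 11.4; B: 8; C: 8.3; D: 6.1.
E[X] = 0.125·11.4 + 0.5·8 + 0.25·8.3 + 0.125·6.1 = 8.2625.

8.2625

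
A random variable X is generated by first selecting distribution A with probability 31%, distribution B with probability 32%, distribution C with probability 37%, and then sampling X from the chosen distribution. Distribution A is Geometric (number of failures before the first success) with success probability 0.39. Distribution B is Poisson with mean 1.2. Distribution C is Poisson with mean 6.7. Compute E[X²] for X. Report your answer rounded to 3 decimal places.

For each component E[X²] = Var + (mean)², giving A: 6.45694; B: 2.64; C: 51.59.
Overall E[X²] = 0.31·6.45694 + 0.32·2.64 + 0.37·51.59 = 21.9348.

21.935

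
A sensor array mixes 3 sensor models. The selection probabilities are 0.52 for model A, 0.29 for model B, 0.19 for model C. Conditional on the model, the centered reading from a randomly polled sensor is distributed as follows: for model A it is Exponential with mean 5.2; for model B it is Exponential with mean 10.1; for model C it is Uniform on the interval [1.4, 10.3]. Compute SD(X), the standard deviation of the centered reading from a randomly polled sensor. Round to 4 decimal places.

Per component, A: μ=5.2, E[X²]=54.08; B: μ=10.1, E[X²]=204.02; C: μ=5.85, E[X²]=40.8233.
E[X] = 0.52·5.2 + 0.29·10.1 + 0.19·5.85 = 6.7445.
E[X²] = 0.52·54.08 + 0.29·204.02 + 0.19·40.8233 = 95.0438.
Var(X) = E[X²] − (E[X])² = 95.0438 − 45.4883 = 49.5556.
SD(X) = √49.5556 = 7.03957.

7.0396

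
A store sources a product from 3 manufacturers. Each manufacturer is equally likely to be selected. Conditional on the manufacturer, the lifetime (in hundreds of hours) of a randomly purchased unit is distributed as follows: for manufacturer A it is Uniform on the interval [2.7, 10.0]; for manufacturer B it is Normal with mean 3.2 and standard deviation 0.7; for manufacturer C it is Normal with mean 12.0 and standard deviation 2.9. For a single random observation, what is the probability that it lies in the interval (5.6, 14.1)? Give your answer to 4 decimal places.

0.4516

Conditional on each manufacturer, P(5.6 < X < 14.1): A: 0.60274; B: 0.000303383; C: 0.751849.
By total probability, P(5.6 < X < 14.1) = 0.333333·0.60274 + 0.333333·0.000303383 + 0.333333·0.751849 = 0.451631.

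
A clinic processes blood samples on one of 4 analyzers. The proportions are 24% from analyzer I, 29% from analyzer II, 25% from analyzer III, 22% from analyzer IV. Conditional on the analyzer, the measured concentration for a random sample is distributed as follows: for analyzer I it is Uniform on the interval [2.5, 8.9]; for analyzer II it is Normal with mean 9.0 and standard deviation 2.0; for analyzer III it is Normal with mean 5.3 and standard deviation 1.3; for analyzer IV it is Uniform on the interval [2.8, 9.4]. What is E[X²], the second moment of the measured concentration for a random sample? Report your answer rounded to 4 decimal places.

For each component E[X²] = Var + (mean)², giving I: 35.9033; II: 85; III: 29.78; IV: 40.84.
Overall E[X²] = 0.24·35.9033 + 0.29·85 + 0.25·29.78 + 0.22·40.84 = 49.6966.

49.6966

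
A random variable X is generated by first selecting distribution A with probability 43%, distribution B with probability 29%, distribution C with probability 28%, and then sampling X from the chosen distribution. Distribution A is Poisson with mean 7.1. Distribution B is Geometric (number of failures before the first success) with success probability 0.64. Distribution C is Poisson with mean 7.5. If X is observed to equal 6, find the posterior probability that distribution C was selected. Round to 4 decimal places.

0.3760

Likelihoods P(X=6 | ·): A: 0.1468; B: 0.00139314; C: 0.136718.
Posterior ∝ prior × likelihood. Numerator for C: 0.28·0.136718 = 0.0382811.
Normalizing constant: 0.43·0.1468 + 0.29·0.00139314 + 0.28·0.136718 = 0.101809.
P(C | observation) = 0.0382811 / 0.101809 = 0.376008.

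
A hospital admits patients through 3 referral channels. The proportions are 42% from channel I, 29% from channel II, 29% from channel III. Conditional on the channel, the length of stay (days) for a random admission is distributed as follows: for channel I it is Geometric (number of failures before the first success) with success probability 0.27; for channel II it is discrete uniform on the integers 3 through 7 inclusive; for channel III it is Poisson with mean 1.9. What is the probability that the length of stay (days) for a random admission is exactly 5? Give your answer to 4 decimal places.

0.0905

Conditional on each channel, P(X = 5): I: 0.0559729; II: 0.2; III: 0.0308622.
By total probability, P(X = 5) = 0.42·0.0559729 + 0.29·0.2 + 0.29·0.0308622 = 0.0904587.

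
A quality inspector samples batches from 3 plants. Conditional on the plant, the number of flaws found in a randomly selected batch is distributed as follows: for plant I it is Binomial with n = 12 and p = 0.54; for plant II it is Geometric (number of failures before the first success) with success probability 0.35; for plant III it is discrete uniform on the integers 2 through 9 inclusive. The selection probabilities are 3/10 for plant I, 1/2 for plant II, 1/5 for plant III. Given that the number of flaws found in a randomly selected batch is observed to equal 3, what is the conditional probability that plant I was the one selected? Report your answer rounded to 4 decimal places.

0.1160

Likelihoods P(X=3 | ·): I: 0.0319466; II: 0.0961188; III: 0.125.
Posterior ∝ prior × likelihood. Numerator for I: 0.3·0.0319466 = 0.00958398.
Normalizing constant: 0.3·0.0319466 + 0.5·0.0961188 + 0.2·0.125 = 0.0826434.
P(I | observation) = 0.00958398 / 0.0826434 = 0.115968.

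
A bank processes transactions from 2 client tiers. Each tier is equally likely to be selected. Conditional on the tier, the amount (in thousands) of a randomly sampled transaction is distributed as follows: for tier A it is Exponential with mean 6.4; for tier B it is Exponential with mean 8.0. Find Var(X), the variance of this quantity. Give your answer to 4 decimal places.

Per component, A: μ=6.4, E[X²]=81.92; B: μ=8, E[X²]=128.
E[X] = 0.5·6.4 + 0.5·8 = 7.2.
E[X²] = 0.5·81.92 + 0.5·128 = 104.96.
Var(X) = E[X²] − (E[X])² = 104.96 − 51.84 = 53.12.

53.1200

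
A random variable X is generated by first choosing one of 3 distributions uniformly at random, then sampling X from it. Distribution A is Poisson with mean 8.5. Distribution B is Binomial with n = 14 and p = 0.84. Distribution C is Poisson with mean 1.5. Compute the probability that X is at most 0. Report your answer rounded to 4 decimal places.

0.0744

Conditional on each component, P(X ≤ 0): A: 0.000203468; B: 7.20576e-12; C: 0.22313.
By total probability, P(X ≤ 0) = 0.333333·0.000203468 + 0.333333·7.20576e-12 + 0.333333·0.22313 = 0.0744445.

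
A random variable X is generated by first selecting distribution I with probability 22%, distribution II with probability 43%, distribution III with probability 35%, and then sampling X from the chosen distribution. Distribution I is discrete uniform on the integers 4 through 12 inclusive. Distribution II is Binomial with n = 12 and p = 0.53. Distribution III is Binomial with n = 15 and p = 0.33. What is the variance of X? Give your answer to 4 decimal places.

Per component, I: μ=8, E[X²]=70.6667; II: μ=6.36, E[X²]=43.4388; III: μ=4.95, E[X²]=27.819.
E[X] = 0.22·8 + 0.43·6.36 + 0.35·4.95 = 6.2273.
E[X²] = 0.22·70.6667 + 0.43·43.4388 + 0.35·27.819 = 43.962.
Var(X) = E[X²] − (E[X])² = 43.962 − 38.7793 = 5.18274.

5.1827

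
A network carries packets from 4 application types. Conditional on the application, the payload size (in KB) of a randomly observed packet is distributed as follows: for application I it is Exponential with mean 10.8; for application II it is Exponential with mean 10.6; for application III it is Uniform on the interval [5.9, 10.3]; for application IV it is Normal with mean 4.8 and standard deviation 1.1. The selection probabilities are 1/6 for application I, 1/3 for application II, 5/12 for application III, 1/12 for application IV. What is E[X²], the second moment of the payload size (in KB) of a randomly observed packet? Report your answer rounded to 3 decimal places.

For each component E[X²] = Var + (mean)², giving I: 233.28; II: 224.72; III: 67.2233; IV: 24.25.
Overall E[X²] = 0.166667·233.28 + 0.333333·224.72 + 0.416667·67.2233 + 0.0833333·24.25 = 143.817.

143.817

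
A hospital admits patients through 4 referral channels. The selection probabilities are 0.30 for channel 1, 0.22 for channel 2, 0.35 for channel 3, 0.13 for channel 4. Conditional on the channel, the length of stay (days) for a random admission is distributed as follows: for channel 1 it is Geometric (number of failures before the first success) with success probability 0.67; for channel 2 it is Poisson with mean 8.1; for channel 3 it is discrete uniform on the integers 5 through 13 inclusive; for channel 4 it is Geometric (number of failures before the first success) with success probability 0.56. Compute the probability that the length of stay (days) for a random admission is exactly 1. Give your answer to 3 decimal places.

0.099

Conditional on each channel, P(X = 1): 1: 0.2211; 2: 0.00245867; 3: 0; 4: 0.2464.
By total probability, P(X = 1) = 0.3·0.2211 + 0.22·0.00245867 + 0.35·0 + 0.13·0.2464 = 0.0989029.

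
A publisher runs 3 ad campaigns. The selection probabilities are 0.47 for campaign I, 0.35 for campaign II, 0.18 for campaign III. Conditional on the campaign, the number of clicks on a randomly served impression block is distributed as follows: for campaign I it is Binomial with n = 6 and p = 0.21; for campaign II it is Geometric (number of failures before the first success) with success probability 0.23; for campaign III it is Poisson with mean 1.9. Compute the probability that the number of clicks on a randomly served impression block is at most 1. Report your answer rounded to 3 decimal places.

Conditional on each campaign, P(X ≤ 1): I: 0.630797; II: 0.4071; III: 0.433749.
By total probability, P(X ≤ 1) = 0.47·0.630797 + 0.35·0.4071 + 0.18·0.433749 = 0.517034.

0.517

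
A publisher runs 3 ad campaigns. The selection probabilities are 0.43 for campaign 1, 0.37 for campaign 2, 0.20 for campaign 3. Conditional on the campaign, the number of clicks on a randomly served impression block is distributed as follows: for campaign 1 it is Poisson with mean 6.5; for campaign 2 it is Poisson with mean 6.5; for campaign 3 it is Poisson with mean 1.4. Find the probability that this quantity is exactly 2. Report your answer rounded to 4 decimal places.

Conditional on each campaign, P(X = 2): 1: 0.0317602; 2: 0.0317602; 3: 0.241665.
By total probability, P(X = 2) = 0.43·0.0317602 + 0.37·0.0317602 + 0.2·0.241665 = 0.0737411.

0.0737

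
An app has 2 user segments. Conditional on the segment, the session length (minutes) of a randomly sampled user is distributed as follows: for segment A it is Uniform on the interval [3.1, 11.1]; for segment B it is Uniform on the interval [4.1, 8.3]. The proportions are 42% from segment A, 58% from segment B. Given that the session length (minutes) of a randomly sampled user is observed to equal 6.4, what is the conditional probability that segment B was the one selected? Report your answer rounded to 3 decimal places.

0.725

Likelihoods f(6.4 | ·): A: 0.125; B: 0.238095.
Posterior ∝ prior × likelihood. Numerator for B: 0.58·0.238095 = 0.138095.
Normalizing constant: 0.42·0.125 + 0.58·0.238095 = 0.190595.
P(B | observation) = 0.138095 / 0.190595 = 0.724547.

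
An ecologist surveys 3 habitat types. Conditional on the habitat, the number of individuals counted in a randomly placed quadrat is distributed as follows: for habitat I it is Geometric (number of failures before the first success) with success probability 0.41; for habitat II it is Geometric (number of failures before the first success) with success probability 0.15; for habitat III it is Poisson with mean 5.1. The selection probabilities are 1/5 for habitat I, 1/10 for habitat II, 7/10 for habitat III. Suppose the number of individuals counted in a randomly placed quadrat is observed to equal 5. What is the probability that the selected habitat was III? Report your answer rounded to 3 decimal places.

Likelihoods P(X=5 | ·): I: 0.0293119; II: 0.0665558; III: 0.175294.
Posterior ∝ prior × likelihood. Numerator for III: 0.7·0.175294 = 0.122706.
Normalizing constant: 0.2·0.0293119 + 0.1·0.0665558 + 0.7·0.175294 = 0.135224.
P(III | observation) = 0.122706 / 0.135224 = 0.907428.

0.907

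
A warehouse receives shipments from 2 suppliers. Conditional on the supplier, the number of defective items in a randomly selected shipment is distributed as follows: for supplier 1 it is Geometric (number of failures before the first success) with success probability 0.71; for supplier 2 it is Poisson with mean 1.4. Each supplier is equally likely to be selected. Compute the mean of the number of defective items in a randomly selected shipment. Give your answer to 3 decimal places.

Component means — 1: 0.408451; 2: 1.4.
E[X] = 0.5·0.408451 + 0.5·1.4 = 0.904225.

0.904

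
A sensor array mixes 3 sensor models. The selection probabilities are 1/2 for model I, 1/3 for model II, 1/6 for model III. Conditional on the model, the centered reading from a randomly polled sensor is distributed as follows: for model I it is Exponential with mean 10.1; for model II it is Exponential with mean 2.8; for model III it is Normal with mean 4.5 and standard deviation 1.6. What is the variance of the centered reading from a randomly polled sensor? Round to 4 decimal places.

65.7006

Per component, I: μ=10.1, E[X²]=204.02; II: μ=2.8, E[X²]=15.68; III: μ=4.5, E[X²]=22.81.
E[X] = 0.5·10.1 + 0.333333·2.8 + 0.166667·4.5 = 6.73333.
E[X²] = 0.5·204.02 + 0.333333·15.68 + 0.166667·22.81 = 111.038.
Var(X) = E[X²] − (E[X])² = 111.038 − 45.3378 = 65.7006.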